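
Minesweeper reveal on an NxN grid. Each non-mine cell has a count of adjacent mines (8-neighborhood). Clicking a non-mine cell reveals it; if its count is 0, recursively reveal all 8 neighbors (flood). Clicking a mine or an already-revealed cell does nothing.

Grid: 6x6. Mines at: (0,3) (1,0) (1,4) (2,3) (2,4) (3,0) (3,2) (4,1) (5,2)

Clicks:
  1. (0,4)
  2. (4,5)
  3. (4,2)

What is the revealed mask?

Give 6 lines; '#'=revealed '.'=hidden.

Click 1 (0,4) count=2: revealed 1 new [(0,4)] -> total=1
Click 2 (4,5) count=0: revealed 9 new [(3,3) (3,4) (3,5) (4,3) (4,4) (4,5) (5,3) (5,4) (5,5)] -> total=10
Click 3 (4,2) count=3: revealed 1 new [(4,2)] -> total=11

Answer: ....#.
......
......
...###
..####
...###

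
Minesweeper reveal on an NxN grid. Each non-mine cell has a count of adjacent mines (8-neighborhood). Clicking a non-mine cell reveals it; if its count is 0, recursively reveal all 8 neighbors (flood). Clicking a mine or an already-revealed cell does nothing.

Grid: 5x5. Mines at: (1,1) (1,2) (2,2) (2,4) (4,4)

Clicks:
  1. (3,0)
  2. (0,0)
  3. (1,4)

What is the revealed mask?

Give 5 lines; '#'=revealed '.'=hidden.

Click 1 (3,0) count=0: revealed 10 new [(2,0) (2,1) (3,0) (3,1) (3,2) (3,3) (4,0) (4,1) (4,2) (4,3)] -> total=10
Click 2 (0,0) count=1: revealed 1 new [(0,0)] -> total=11
Click 3 (1,4) count=1: revealed 1 new [(1,4)] -> total=12

Answer: #....
....#
##...
####.
####.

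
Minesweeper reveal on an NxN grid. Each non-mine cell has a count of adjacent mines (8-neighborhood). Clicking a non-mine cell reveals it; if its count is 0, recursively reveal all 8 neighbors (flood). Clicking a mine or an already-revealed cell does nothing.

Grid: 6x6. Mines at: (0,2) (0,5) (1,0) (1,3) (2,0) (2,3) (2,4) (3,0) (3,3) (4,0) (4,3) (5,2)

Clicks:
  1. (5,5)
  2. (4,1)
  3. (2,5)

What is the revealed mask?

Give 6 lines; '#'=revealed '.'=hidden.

Click 1 (5,5) count=0: revealed 6 new [(3,4) (3,5) (4,4) (4,5) (5,4) (5,5)] -> total=6
Click 2 (4,1) count=3: revealed 1 new [(4,1)] -> total=7
Click 3 (2,5) count=1: revealed 1 new [(2,5)] -> total=8

Answer: ......
......
.....#
....##
.#..##
....##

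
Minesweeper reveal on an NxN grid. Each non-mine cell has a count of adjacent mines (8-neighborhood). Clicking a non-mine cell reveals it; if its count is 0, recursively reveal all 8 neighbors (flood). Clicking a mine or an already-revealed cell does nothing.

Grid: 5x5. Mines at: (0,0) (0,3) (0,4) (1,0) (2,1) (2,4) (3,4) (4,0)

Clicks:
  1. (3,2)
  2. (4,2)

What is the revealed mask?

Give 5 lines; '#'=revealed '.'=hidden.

Click 1 (3,2) count=1: revealed 1 new [(3,2)] -> total=1
Click 2 (4,2) count=0: revealed 5 new [(3,1) (3,3) (4,1) (4,2) (4,3)] -> total=6

Answer: .....
.....
.....
.###.
.###.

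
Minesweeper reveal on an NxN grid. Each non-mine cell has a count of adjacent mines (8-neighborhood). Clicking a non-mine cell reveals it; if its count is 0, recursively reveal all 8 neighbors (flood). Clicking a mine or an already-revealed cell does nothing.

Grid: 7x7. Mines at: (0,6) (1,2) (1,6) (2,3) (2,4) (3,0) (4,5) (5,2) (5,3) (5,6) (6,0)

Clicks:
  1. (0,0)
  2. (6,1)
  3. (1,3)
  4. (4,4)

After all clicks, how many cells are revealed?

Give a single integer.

Answer: 9

Derivation:
Click 1 (0,0) count=0: revealed 6 new [(0,0) (0,1) (1,0) (1,1) (2,0) (2,1)] -> total=6
Click 2 (6,1) count=2: revealed 1 new [(6,1)] -> total=7
Click 3 (1,3) count=3: revealed 1 new [(1,3)] -> total=8
Click 4 (4,4) count=2: revealed 1 new [(4,4)] -> total=9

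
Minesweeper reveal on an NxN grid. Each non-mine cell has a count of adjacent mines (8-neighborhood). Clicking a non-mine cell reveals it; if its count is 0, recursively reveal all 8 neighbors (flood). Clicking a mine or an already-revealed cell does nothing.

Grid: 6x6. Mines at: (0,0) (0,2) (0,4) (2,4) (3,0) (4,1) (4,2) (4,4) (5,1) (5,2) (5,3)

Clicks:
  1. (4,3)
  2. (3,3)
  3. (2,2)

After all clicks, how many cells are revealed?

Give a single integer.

Answer: 10

Derivation:
Click 1 (4,3) count=4: revealed 1 new [(4,3)] -> total=1
Click 2 (3,3) count=3: revealed 1 new [(3,3)] -> total=2
Click 3 (2,2) count=0: revealed 8 new [(1,1) (1,2) (1,3) (2,1) (2,2) (2,3) (3,1) (3,2)] -> total=10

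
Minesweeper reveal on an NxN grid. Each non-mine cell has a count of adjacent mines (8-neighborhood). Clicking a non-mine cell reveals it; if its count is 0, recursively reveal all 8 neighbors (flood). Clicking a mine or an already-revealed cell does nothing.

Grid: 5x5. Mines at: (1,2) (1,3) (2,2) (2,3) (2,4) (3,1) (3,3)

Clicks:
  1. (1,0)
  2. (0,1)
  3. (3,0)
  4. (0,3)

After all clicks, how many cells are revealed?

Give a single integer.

Answer: 8

Derivation:
Click 1 (1,0) count=0: revealed 6 new [(0,0) (0,1) (1,0) (1,1) (2,0) (2,1)] -> total=6
Click 2 (0,1) count=1: revealed 0 new [(none)] -> total=6
Click 3 (3,0) count=1: revealed 1 new [(3,0)] -> total=7
Click 4 (0,3) count=2: revealed 1 new [(0,3)] -> total=8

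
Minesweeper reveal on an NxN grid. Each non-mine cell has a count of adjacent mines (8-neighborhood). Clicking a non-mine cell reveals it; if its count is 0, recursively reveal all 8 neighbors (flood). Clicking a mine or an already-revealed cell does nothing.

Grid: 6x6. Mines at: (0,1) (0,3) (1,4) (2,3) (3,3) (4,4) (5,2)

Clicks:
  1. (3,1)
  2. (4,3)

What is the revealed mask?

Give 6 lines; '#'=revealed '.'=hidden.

Click 1 (3,1) count=0: revealed 14 new [(1,0) (1,1) (1,2) (2,0) (2,1) (2,2) (3,0) (3,1) (3,2) (4,0) (4,1) (4,2) (5,0) (5,1)] -> total=14
Click 2 (4,3) count=3: revealed 1 new [(4,3)] -> total=15

Answer: ......
###...
###...
###...
####..
##....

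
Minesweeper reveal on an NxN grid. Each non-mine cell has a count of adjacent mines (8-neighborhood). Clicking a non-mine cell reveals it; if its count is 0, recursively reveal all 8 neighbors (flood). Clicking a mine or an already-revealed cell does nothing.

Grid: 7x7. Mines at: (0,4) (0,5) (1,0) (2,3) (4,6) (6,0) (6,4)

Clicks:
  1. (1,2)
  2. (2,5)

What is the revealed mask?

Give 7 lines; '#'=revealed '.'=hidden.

Answer: .......
..#.###
....###
....###
.......
.......
.......

Derivation:
Click 1 (1,2) count=1: revealed 1 new [(1,2)] -> total=1
Click 2 (2,5) count=0: revealed 9 new [(1,4) (1,5) (1,6) (2,4) (2,5) (2,6) (3,4) (3,5) (3,6)] -> total=10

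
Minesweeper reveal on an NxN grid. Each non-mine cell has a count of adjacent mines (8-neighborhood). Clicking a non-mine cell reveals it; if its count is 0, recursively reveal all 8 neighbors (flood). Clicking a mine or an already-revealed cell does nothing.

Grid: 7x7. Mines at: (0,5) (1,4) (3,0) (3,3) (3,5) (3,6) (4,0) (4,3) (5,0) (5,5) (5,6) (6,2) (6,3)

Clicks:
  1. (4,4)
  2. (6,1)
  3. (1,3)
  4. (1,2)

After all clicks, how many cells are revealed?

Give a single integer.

Answer: 14

Derivation:
Click 1 (4,4) count=4: revealed 1 new [(4,4)] -> total=1
Click 2 (6,1) count=2: revealed 1 new [(6,1)] -> total=2
Click 3 (1,3) count=1: revealed 1 new [(1,3)] -> total=3
Click 4 (1,2) count=0: revealed 11 new [(0,0) (0,1) (0,2) (0,3) (1,0) (1,1) (1,2) (2,0) (2,1) (2,2) (2,3)] -> total=14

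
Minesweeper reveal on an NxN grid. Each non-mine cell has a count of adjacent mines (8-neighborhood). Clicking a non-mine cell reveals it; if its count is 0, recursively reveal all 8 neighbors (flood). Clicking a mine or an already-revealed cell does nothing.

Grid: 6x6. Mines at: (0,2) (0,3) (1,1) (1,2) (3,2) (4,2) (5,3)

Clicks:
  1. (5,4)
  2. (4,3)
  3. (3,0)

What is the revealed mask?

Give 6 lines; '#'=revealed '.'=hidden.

Answer: ......
......
##....
##....
##.#..
##..#.

Derivation:
Click 1 (5,4) count=1: revealed 1 new [(5,4)] -> total=1
Click 2 (4,3) count=3: revealed 1 new [(4,3)] -> total=2
Click 3 (3,0) count=0: revealed 8 new [(2,0) (2,1) (3,0) (3,1) (4,0) (4,1) (5,0) (5,1)] -> total=10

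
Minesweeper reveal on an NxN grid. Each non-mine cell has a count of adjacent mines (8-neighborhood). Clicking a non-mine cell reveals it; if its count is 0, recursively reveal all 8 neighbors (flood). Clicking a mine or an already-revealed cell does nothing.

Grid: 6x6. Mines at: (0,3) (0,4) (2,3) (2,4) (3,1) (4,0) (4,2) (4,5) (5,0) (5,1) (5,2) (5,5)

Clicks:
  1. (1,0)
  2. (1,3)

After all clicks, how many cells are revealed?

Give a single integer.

Click 1 (1,0) count=0: revealed 9 new [(0,0) (0,1) (0,2) (1,0) (1,1) (1,2) (2,0) (2,1) (2,2)] -> total=9
Click 2 (1,3) count=4: revealed 1 new [(1,3)] -> total=10

Answer: 10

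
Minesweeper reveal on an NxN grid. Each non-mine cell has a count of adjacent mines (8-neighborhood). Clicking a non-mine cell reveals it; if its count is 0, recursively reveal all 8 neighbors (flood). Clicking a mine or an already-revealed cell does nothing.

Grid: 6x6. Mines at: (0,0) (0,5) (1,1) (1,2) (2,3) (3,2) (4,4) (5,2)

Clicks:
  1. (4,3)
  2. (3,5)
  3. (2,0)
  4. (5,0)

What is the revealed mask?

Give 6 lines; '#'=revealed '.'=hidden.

Click 1 (4,3) count=3: revealed 1 new [(4,3)] -> total=1
Click 2 (3,5) count=1: revealed 1 new [(3,5)] -> total=2
Click 3 (2,0) count=1: revealed 1 new [(2,0)] -> total=3
Click 4 (5,0) count=0: revealed 7 new [(2,1) (3,0) (3,1) (4,0) (4,1) (5,0) (5,1)] -> total=10

Answer: ......
......
##....
##...#
##.#..
##....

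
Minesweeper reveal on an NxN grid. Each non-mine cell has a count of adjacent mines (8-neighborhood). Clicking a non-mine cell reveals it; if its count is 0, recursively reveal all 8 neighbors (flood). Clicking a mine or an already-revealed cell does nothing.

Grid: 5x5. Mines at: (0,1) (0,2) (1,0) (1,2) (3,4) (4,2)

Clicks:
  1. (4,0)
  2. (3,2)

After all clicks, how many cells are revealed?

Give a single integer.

Click 1 (4,0) count=0: revealed 6 new [(2,0) (2,1) (3,0) (3,1) (4,0) (4,1)] -> total=6
Click 2 (3,2) count=1: revealed 1 new [(3,2)] -> total=7

Answer: 7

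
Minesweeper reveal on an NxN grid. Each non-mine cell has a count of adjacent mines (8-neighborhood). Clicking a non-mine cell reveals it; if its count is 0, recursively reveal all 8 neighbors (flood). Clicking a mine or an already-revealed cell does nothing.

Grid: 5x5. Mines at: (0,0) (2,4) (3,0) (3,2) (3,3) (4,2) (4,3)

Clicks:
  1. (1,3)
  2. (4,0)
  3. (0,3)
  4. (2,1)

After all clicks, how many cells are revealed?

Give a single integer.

Click 1 (1,3) count=1: revealed 1 new [(1,3)] -> total=1
Click 2 (4,0) count=1: revealed 1 new [(4,0)] -> total=2
Click 3 (0,3) count=0: revealed 10 new [(0,1) (0,2) (0,3) (0,4) (1,1) (1,2) (1,4) (2,1) (2,2) (2,3)] -> total=12
Click 4 (2,1) count=2: revealed 0 new [(none)] -> total=12

Answer: 12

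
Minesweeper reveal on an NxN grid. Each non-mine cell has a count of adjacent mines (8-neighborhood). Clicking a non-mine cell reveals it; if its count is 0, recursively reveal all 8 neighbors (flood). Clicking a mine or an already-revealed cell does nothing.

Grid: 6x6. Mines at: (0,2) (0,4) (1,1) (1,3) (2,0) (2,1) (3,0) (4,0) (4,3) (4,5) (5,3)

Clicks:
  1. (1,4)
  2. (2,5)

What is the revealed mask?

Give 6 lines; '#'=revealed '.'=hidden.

Answer: ......
....##
....##
....##
......
......

Derivation:
Click 1 (1,4) count=2: revealed 1 new [(1,4)] -> total=1
Click 2 (2,5) count=0: revealed 5 new [(1,5) (2,4) (2,5) (3,4) (3,5)] -> total=6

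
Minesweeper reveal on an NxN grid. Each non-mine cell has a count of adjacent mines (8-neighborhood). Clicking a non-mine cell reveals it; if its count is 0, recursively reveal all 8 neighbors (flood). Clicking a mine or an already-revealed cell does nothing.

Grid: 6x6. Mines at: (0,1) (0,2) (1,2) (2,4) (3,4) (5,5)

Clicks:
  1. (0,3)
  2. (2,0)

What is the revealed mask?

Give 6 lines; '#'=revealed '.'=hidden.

Answer: ...#..
##....
####..
####..
#####.
#####.

Derivation:
Click 1 (0,3) count=2: revealed 1 new [(0,3)] -> total=1
Click 2 (2,0) count=0: revealed 20 new [(1,0) (1,1) (2,0) (2,1) (2,2) (2,3) (3,0) (3,1) (3,2) (3,3) (4,0) (4,1) (4,2) (4,3) (4,4) (5,0) (5,1) (5,2) (5,3) (5,4)] -> total=21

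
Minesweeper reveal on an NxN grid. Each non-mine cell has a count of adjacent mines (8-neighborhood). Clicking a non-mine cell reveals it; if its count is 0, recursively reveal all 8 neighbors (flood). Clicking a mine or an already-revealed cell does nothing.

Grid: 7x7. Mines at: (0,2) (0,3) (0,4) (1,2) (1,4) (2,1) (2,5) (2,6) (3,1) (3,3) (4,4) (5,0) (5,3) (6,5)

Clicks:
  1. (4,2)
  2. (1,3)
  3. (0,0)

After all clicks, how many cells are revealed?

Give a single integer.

Click 1 (4,2) count=3: revealed 1 new [(4,2)] -> total=1
Click 2 (1,3) count=5: revealed 1 new [(1,3)] -> total=2
Click 3 (0,0) count=0: revealed 4 new [(0,0) (0,1) (1,0) (1,1)] -> total=6

Answer: 6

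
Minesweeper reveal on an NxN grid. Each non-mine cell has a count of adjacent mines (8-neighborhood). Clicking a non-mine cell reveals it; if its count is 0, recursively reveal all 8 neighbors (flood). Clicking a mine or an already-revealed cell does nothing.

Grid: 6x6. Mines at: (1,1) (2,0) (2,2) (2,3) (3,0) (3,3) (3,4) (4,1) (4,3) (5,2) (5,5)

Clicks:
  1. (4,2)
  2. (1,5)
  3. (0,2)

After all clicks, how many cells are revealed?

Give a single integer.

Click 1 (4,2) count=4: revealed 1 new [(4,2)] -> total=1
Click 2 (1,5) count=0: revealed 10 new [(0,2) (0,3) (0,4) (0,5) (1,2) (1,3) (1,4) (1,5) (2,4) (2,5)] -> total=11
Click 3 (0,2) count=1: revealed 0 new [(none)] -> total=11

Answer: 11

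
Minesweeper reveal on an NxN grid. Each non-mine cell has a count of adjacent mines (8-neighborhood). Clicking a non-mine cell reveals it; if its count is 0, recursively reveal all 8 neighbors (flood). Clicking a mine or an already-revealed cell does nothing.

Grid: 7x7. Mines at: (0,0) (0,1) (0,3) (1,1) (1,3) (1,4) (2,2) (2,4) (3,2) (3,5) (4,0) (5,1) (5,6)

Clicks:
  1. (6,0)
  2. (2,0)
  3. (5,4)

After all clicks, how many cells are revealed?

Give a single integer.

Answer: 14

Derivation:
Click 1 (6,0) count=1: revealed 1 new [(6,0)] -> total=1
Click 2 (2,0) count=1: revealed 1 new [(2,0)] -> total=2
Click 3 (5,4) count=0: revealed 12 new [(4,2) (4,3) (4,4) (4,5) (5,2) (5,3) (5,4) (5,5) (6,2) (6,3) (6,4) (6,5)] -> total=14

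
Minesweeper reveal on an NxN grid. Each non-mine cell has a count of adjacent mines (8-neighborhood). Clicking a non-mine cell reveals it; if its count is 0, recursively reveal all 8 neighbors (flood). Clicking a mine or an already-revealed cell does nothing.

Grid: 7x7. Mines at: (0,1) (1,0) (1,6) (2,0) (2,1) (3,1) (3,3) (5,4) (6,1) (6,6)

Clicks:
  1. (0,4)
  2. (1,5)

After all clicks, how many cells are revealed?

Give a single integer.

Click 1 (0,4) count=0: revealed 12 new [(0,2) (0,3) (0,4) (0,5) (1,2) (1,3) (1,4) (1,5) (2,2) (2,3) (2,4) (2,5)] -> total=12
Click 2 (1,5) count=1: revealed 0 new [(none)] -> total=12

Answer: 12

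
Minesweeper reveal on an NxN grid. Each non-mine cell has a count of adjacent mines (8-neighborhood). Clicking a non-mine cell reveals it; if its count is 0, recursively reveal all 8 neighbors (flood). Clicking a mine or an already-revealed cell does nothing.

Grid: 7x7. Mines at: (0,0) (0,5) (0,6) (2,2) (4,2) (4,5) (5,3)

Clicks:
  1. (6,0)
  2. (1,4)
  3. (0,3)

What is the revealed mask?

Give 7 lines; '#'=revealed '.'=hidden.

Answer: .####..
#####..
##.....
##.....
##.....
###....
###....

Derivation:
Click 1 (6,0) count=0: revealed 14 new [(1,0) (1,1) (2,0) (2,1) (3,0) (3,1) (4,0) (4,1) (5,0) (5,1) (5,2) (6,0) (6,1) (6,2)] -> total=14
Click 2 (1,4) count=1: revealed 1 new [(1,4)] -> total=15
Click 3 (0,3) count=0: revealed 6 new [(0,1) (0,2) (0,3) (0,4) (1,2) (1,3)] -> total=21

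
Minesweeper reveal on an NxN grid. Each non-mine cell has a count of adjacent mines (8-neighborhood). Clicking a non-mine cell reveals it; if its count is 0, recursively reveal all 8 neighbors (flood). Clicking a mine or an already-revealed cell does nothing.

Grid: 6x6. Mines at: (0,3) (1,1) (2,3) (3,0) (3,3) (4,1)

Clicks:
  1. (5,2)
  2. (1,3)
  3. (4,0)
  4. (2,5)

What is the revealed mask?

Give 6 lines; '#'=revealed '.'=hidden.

Answer: ....##
...###
....##
....##
#.####
..####

Derivation:
Click 1 (5,2) count=1: revealed 1 new [(5,2)] -> total=1
Click 2 (1,3) count=2: revealed 1 new [(1,3)] -> total=2
Click 3 (4,0) count=2: revealed 1 new [(4,0)] -> total=3
Click 4 (2,5) count=0: revealed 15 new [(0,4) (0,5) (1,4) (1,5) (2,4) (2,5) (3,4) (3,5) (4,2) (4,3) (4,4) (4,5) (5,3) (5,4) (5,5)] -> total=18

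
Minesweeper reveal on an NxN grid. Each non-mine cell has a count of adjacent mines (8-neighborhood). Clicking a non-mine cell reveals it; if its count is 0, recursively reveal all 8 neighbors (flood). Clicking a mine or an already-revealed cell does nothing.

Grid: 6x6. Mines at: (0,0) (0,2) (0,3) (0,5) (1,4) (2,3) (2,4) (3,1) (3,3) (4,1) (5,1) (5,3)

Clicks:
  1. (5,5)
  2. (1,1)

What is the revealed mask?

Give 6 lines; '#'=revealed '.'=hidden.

Answer: ......
.#....
......
....##
....##
....##

Derivation:
Click 1 (5,5) count=0: revealed 6 new [(3,4) (3,5) (4,4) (4,5) (5,4) (5,5)] -> total=6
Click 2 (1,1) count=2: revealed 1 new [(1,1)] -> total=7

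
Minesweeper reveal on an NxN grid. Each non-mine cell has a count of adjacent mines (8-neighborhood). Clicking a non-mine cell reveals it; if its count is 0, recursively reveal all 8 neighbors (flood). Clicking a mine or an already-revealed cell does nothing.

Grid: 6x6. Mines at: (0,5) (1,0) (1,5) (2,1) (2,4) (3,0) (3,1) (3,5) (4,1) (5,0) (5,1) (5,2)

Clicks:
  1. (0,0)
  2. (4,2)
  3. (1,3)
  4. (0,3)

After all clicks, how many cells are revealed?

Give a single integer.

Answer: 10

Derivation:
Click 1 (0,0) count=1: revealed 1 new [(0,0)] -> total=1
Click 2 (4,2) count=4: revealed 1 new [(4,2)] -> total=2
Click 3 (1,3) count=1: revealed 1 new [(1,3)] -> total=3
Click 4 (0,3) count=0: revealed 7 new [(0,1) (0,2) (0,3) (0,4) (1,1) (1,2) (1,4)] -> total=10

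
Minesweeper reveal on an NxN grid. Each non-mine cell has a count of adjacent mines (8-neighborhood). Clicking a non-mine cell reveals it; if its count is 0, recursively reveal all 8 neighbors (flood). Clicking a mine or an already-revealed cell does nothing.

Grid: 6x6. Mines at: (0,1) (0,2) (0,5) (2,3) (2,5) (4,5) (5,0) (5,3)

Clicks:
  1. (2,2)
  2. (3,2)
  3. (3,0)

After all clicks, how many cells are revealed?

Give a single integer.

Click 1 (2,2) count=1: revealed 1 new [(2,2)] -> total=1
Click 2 (3,2) count=1: revealed 1 new [(3,2)] -> total=2
Click 3 (3,0) count=0: revealed 10 new [(1,0) (1,1) (1,2) (2,0) (2,1) (3,0) (3,1) (4,0) (4,1) (4,2)] -> total=12

Answer: 12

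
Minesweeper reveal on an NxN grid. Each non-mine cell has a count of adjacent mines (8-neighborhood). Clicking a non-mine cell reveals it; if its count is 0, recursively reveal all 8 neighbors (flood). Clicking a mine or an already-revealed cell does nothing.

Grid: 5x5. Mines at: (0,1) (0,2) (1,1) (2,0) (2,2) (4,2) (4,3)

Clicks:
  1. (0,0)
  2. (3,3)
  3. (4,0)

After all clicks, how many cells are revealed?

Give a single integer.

Answer: 6

Derivation:
Click 1 (0,0) count=2: revealed 1 new [(0,0)] -> total=1
Click 2 (3,3) count=3: revealed 1 new [(3,3)] -> total=2
Click 3 (4,0) count=0: revealed 4 new [(3,0) (3,1) (4,0) (4,1)] -> total=6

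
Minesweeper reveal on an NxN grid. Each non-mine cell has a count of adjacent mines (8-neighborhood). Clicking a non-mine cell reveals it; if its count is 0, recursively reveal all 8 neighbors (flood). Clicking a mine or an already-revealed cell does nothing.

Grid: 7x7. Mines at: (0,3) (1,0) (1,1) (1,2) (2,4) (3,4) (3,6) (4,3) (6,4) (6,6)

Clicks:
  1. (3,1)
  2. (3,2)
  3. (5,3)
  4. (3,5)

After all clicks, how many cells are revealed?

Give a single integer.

Click 1 (3,1) count=0: revealed 17 new [(2,0) (2,1) (2,2) (3,0) (3,1) (3,2) (4,0) (4,1) (4,2) (5,0) (5,1) (5,2) (5,3) (6,0) (6,1) (6,2) (6,3)] -> total=17
Click 2 (3,2) count=1: revealed 0 new [(none)] -> total=17
Click 3 (5,3) count=2: revealed 0 new [(none)] -> total=17
Click 4 (3,5) count=3: revealed 1 new [(3,5)] -> total=18

Answer: 18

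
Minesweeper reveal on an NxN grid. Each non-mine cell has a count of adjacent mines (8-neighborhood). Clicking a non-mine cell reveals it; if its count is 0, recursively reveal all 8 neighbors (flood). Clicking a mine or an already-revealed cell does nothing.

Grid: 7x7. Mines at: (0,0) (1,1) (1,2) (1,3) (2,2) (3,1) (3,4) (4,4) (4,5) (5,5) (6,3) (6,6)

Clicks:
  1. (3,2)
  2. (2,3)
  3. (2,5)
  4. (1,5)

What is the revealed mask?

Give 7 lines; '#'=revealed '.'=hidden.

Answer: ....###
....###
...####
..#..##
.......
.......
.......

Derivation:
Click 1 (3,2) count=2: revealed 1 new [(3,2)] -> total=1
Click 2 (2,3) count=4: revealed 1 new [(2,3)] -> total=2
Click 3 (2,5) count=1: revealed 1 new [(2,5)] -> total=3
Click 4 (1,5) count=0: revealed 10 new [(0,4) (0,5) (0,6) (1,4) (1,5) (1,6) (2,4) (2,6) (3,5) (3,6)] -> total=13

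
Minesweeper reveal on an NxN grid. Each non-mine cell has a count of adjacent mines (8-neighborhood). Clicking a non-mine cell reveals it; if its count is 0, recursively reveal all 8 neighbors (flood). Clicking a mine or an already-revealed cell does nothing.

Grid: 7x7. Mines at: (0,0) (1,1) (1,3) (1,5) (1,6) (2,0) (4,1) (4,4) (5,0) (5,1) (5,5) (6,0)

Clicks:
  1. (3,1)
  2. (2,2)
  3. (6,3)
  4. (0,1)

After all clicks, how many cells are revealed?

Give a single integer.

Answer: 9

Derivation:
Click 1 (3,1) count=2: revealed 1 new [(3,1)] -> total=1
Click 2 (2,2) count=2: revealed 1 new [(2,2)] -> total=2
Click 3 (6,3) count=0: revealed 6 new [(5,2) (5,3) (5,4) (6,2) (6,3) (6,4)] -> total=8
Click 4 (0,1) count=2: revealed 1 new [(0,1)] -> total=9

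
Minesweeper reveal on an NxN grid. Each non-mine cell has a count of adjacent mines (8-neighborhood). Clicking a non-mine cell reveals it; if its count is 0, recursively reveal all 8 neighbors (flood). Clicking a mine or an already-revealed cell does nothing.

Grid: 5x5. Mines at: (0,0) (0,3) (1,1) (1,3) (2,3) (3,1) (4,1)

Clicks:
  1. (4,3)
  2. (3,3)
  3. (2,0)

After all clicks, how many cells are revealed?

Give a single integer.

Click 1 (4,3) count=0: revealed 6 new [(3,2) (3,3) (3,4) (4,2) (4,3) (4,4)] -> total=6
Click 2 (3,3) count=1: revealed 0 new [(none)] -> total=6
Click 3 (2,0) count=2: revealed 1 new [(2,0)] -> total=7

Answer: 7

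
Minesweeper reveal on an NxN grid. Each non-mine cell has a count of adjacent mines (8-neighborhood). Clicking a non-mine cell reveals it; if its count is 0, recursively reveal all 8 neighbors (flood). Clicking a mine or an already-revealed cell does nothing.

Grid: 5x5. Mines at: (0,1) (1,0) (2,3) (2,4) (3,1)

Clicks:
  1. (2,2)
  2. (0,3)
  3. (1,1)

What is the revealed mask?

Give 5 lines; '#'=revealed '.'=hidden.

Answer: ..###
.####
..#..
.....
.....

Derivation:
Click 1 (2,2) count=2: revealed 1 new [(2,2)] -> total=1
Click 2 (0,3) count=0: revealed 6 new [(0,2) (0,3) (0,4) (1,2) (1,3) (1,4)] -> total=7
Click 3 (1,1) count=2: revealed 1 new [(1,1)] -> total=8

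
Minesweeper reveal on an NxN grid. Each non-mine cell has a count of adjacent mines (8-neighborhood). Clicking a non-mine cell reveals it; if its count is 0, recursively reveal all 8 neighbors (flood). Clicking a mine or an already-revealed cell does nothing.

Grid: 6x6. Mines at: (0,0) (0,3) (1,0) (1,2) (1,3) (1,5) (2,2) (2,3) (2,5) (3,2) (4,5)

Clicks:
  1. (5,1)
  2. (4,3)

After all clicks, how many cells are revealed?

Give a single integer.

Answer: 14

Derivation:
Click 1 (5,1) count=0: revealed 14 new [(2,0) (2,1) (3,0) (3,1) (4,0) (4,1) (4,2) (4,3) (4,4) (5,0) (5,1) (5,2) (5,3) (5,4)] -> total=14
Click 2 (4,3) count=1: revealed 0 new [(none)] -> total=14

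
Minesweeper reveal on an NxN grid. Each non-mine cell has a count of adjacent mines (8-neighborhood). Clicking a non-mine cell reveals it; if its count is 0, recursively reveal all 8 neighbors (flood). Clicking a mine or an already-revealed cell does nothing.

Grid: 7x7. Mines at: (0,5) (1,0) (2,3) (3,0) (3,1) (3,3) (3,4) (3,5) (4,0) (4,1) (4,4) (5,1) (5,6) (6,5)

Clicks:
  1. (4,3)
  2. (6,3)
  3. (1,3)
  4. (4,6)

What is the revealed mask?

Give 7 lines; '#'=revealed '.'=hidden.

Answer: .......
...#...
.......
.......
...#..#
..###..
..###..

Derivation:
Click 1 (4,3) count=3: revealed 1 new [(4,3)] -> total=1
Click 2 (6,3) count=0: revealed 6 new [(5,2) (5,3) (5,4) (6,2) (6,3) (6,4)] -> total=7
Click 3 (1,3) count=1: revealed 1 new [(1,3)] -> total=8
Click 4 (4,6) count=2: revealed 1 new [(4,6)] -> total=9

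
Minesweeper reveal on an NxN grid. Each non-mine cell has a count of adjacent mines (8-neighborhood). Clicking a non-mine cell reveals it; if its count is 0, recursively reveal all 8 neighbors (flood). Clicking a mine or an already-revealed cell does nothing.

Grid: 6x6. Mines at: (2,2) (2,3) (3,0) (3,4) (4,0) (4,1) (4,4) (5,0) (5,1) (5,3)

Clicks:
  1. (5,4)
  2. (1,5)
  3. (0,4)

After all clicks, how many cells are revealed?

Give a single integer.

Answer: 17

Derivation:
Click 1 (5,4) count=2: revealed 1 new [(5,4)] -> total=1
Click 2 (1,5) count=0: revealed 16 new [(0,0) (0,1) (0,2) (0,3) (0,4) (0,5) (1,0) (1,1) (1,2) (1,3) (1,4) (1,5) (2,0) (2,1) (2,4) (2,5)] -> total=17
Click 3 (0,4) count=0: revealed 0 new [(none)] -> total=17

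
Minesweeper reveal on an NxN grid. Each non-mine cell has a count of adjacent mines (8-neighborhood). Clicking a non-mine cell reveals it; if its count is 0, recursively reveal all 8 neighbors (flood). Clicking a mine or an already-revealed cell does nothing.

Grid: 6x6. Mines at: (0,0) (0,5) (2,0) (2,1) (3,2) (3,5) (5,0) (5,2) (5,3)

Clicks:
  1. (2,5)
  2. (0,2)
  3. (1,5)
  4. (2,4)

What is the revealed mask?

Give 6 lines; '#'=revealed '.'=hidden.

Click 1 (2,5) count=1: revealed 1 new [(2,5)] -> total=1
Click 2 (0,2) count=0: revealed 11 new [(0,1) (0,2) (0,3) (0,4) (1,1) (1,2) (1,3) (1,4) (2,2) (2,3) (2,4)] -> total=12
Click 3 (1,5) count=1: revealed 1 new [(1,5)] -> total=13
Click 4 (2,4) count=1: revealed 0 new [(none)] -> total=13

Answer: .####.
.#####
..####
......
......
......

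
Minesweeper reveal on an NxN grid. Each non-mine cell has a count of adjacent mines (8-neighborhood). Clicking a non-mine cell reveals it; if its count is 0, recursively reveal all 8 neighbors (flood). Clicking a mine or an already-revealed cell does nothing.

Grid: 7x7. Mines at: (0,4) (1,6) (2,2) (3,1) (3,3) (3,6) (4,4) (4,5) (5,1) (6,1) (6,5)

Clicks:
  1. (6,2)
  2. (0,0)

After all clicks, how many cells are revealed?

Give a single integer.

Answer: 11

Derivation:
Click 1 (6,2) count=2: revealed 1 new [(6,2)] -> total=1
Click 2 (0,0) count=0: revealed 10 new [(0,0) (0,1) (0,2) (0,3) (1,0) (1,1) (1,2) (1,3) (2,0) (2,1)] -> total=11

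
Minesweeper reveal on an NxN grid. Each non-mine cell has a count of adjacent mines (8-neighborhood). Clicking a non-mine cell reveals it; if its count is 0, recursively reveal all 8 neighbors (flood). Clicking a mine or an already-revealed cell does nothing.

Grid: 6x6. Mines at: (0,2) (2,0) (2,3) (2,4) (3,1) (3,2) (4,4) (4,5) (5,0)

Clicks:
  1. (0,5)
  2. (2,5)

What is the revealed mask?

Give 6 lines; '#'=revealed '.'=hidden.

Click 1 (0,5) count=0: revealed 6 new [(0,3) (0,4) (0,5) (1,3) (1,4) (1,5)] -> total=6
Click 2 (2,5) count=1: revealed 1 new [(2,5)] -> total=7

Answer: ...###
...###
.....#
......
......
......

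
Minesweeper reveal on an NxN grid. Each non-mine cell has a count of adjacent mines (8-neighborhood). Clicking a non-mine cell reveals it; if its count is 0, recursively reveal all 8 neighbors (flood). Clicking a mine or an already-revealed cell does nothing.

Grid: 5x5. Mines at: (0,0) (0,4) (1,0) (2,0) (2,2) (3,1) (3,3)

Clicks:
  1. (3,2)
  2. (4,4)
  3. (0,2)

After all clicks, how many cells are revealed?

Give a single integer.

Answer: 8

Derivation:
Click 1 (3,2) count=3: revealed 1 new [(3,2)] -> total=1
Click 2 (4,4) count=1: revealed 1 new [(4,4)] -> total=2
Click 3 (0,2) count=0: revealed 6 new [(0,1) (0,2) (0,3) (1,1) (1,2) (1,3)] -> total=8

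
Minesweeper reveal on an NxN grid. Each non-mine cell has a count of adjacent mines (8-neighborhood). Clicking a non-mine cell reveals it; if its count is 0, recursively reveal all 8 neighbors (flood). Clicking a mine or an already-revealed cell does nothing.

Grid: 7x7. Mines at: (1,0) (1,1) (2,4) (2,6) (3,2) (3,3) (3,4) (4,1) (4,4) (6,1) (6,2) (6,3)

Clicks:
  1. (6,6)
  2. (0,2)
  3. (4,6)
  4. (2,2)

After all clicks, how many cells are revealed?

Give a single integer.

Click 1 (6,6) count=0: revealed 10 new [(3,5) (3,6) (4,5) (4,6) (5,4) (5,5) (5,6) (6,4) (6,5) (6,6)] -> total=10
Click 2 (0,2) count=1: revealed 1 new [(0,2)] -> total=11
Click 3 (4,6) count=0: revealed 0 new [(none)] -> total=11
Click 4 (2,2) count=3: revealed 1 new [(2,2)] -> total=12

Answer: 12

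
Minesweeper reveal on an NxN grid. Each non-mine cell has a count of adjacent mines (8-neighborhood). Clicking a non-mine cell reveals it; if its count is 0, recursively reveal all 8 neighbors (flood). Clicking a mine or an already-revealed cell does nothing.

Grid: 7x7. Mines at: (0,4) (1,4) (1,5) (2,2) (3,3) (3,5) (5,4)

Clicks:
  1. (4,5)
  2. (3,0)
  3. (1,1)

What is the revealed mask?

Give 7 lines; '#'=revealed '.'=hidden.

Answer: ####...
####...
##.....
###....
####.#.
####...
####...

Derivation:
Click 1 (4,5) count=2: revealed 1 new [(4,5)] -> total=1
Click 2 (3,0) count=0: revealed 25 new [(0,0) (0,1) (0,2) (0,3) (1,0) (1,1) (1,2) (1,3) (2,0) (2,1) (3,0) (3,1) (3,2) (4,0) (4,1) (4,2) (4,3) (5,0) (5,1) (5,2) (5,3) (6,0) (6,1) (6,2) (6,3)] -> total=26
Click 3 (1,1) count=1: revealed 0 new [(none)] -> total=26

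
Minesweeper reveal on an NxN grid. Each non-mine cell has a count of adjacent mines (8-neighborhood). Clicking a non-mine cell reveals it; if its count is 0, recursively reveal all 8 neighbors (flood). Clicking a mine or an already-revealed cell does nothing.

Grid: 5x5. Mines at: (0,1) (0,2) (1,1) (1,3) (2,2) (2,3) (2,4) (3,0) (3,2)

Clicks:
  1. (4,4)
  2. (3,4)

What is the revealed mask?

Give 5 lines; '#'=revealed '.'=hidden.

Answer: .....
.....
.....
...##
...##

Derivation:
Click 1 (4,4) count=0: revealed 4 new [(3,3) (3,4) (4,3) (4,4)] -> total=4
Click 2 (3,4) count=2: revealed 0 new [(none)] -> total=4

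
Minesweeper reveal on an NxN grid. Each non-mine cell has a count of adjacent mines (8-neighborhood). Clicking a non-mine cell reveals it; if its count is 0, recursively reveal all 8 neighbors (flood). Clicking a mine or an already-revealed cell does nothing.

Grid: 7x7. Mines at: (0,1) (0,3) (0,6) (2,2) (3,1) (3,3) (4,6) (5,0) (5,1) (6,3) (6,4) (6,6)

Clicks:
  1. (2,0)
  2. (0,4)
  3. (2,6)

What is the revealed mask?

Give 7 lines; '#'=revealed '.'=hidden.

Click 1 (2,0) count=1: revealed 1 new [(2,0)] -> total=1
Click 2 (0,4) count=1: revealed 1 new [(0,4)] -> total=2
Click 3 (2,6) count=0: revealed 9 new [(1,4) (1,5) (1,6) (2,4) (2,5) (2,6) (3,4) (3,5) (3,6)] -> total=11

Answer: ....#..
....###
#...###
....###
.......
.......
.......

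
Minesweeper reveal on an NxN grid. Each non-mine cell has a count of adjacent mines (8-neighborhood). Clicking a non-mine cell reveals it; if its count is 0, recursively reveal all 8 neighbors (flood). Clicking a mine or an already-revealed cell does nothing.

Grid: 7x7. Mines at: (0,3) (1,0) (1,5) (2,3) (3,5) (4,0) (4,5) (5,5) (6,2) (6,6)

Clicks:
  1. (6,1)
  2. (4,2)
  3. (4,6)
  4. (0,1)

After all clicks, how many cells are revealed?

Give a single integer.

Click 1 (6,1) count=1: revealed 1 new [(6,1)] -> total=1
Click 2 (4,2) count=0: revealed 12 new [(3,1) (3,2) (3,3) (3,4) (4,1) (4,2) (4,3) (4,4) (5,1) (5,2) (5,3) (5,4)] -> total=13
Click 3 (4,6) count=3: revealed 1 new [(4,6)] -> total=14
Click 4 (0,1) count=1: revealed 1 new [(0,1)] -> total=15

Answer: 15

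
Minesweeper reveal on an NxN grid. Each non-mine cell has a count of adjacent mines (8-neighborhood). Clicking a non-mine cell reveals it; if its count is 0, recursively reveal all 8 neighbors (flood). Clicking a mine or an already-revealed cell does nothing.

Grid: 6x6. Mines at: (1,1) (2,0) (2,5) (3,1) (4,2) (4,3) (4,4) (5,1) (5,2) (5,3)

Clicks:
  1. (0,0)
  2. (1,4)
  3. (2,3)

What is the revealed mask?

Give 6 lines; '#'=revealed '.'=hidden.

Click 1 (0,0) count=1: revealed 1 new [(0,0)] -> total=1
Click 2 (1,4) count=1: revealed 1 new [(1,4)] -> total=2
Click 3 (2,3) count=0: revealed 13 new [(0,2) (0,3) (0,4) (0,5) (1,2) (1,3) (1,5) (2,2) (2,3) (2,4) (3,2) (3,3) (3,4)] -> total=15

Answer: #.####
..####
..###.
..###.
......
......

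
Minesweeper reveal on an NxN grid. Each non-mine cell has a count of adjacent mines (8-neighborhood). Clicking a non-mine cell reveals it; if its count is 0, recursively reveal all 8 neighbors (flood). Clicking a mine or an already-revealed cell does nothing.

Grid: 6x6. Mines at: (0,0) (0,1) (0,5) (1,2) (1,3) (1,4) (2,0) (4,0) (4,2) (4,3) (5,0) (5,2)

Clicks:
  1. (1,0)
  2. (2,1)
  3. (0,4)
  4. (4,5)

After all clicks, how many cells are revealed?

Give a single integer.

Click 1 (1,0) count=3: revealed 1 new [(1,0)] -> total=1
Click 2 (2,1) count=2: revealed 1 new [(2,1)] -> total=2
Click 3 (0,4) count=3: revealed 1 new [(0,4)] -> total=3
Click 4 (4,5) count=0: revealed 8 new [(2,4) (2,5) (3,4) (3,5) (4,4) (4,5) (5,4) (5,5)] -> total=11

Answer: 11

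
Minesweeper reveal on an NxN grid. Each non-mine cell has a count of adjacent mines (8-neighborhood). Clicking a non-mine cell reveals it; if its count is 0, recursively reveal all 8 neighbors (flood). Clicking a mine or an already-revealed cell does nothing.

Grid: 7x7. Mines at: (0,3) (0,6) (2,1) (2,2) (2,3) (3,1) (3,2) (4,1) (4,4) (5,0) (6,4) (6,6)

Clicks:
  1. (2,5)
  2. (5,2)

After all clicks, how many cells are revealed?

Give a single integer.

Click 1 (2,5) count=0: revealed 13 new [(1,4) (1,5) (1,6) (2,4) (2,5) (2,6) (3,4) (3,5) (3,6) (4,5) (4,6) (5,5) (5,6)] -> total=13
Click 2 (5,2) count=1: revealed 1 new [(5,2)] -> total=14

Answer: 14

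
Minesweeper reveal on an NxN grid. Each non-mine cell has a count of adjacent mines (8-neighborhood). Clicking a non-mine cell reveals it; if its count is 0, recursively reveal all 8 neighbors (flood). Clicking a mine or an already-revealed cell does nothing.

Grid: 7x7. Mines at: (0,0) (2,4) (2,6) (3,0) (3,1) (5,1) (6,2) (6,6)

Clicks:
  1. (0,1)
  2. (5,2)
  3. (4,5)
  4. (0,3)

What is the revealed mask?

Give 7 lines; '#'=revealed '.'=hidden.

Click 1 (0,1) count=1: revealed 1 new [(0,1)] -> total=1
Click 2 (5,2) count=2: revealed 1 new [(5,2)] -> total=2
Click 3 (4,5) count=0: revealed 17 new [(3,2) (3,3) (3,4) (3,5) (3,6) (4,2) (4,3) (4,4) (4,5) (4,6) (5,3) (5,4) (5,5) (5,6) (6,3) (6,4) (6,5)] -> total=19
Click 4 (0,3) count=0: revealed 14 new [(0,2) (0,3) (0,4) (0,5) (0,6) (1,1) (1,2) (1,3) (1,4) (1,5) (1,6) (2,1) (2,2) (2,3)] -> total=33

Answer: .######
.######
.###...
..#####
..#####
..#####
...###.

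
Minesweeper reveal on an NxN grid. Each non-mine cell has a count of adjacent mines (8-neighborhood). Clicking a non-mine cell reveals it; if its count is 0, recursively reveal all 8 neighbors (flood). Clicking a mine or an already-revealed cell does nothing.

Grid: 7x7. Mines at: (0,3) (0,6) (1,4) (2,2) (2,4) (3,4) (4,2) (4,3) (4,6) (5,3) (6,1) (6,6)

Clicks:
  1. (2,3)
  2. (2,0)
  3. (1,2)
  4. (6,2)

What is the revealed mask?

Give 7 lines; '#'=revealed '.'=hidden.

Click 1 (2,3) count=4: revealed 1 new [(2,3)] -> total=1
Click 2 (2,0) count=0: revealed 14 new [(0,0) (0,1) (0,2) (1,0) (1,1) (1,2) (2,0) (2,1) (3,0) (3,1) (4,0) (4,1) (5,0) (5,1)] -> total=15
Click 3 (1,2) count=2: revealed 0 new [(none)] -> total=15
Click 4 (6,2) count=2: revealed 1 new [(6,2)] -> total=16

Answer: ###....
###....
##.#...
##.....
##.....
##.....
..#....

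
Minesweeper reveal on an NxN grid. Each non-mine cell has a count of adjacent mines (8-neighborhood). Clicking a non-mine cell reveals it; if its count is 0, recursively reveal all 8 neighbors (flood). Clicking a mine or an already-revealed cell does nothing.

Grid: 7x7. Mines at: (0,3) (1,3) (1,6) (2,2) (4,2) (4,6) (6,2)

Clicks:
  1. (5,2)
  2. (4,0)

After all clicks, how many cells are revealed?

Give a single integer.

Click 1 (5,2) count=2: revealed 1 new [(5,2)] -> total=1
Click 2 (4,0) count=0: revealed 16 new [(0,0) (0,1) (0,2) (1,0) (1,1) (1,2) (2,0) (2,1) (3,0) (3,1) (4,0) (4,1) (5,0) (5,1) (6,0) (6,1)] -> total=17

Answer: 17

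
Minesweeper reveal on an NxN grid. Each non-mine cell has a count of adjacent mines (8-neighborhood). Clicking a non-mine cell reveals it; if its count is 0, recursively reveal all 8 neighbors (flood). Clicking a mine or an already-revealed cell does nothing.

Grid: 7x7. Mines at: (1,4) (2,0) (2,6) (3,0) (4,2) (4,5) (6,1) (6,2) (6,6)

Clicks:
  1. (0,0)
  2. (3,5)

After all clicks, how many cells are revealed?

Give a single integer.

Answer: 15

Derivation:
Click 1 (0,0) count=0: revealed 14 new [(0,0) (0,1) (0,2) (0,3) (1,0) (1,1) (1,2) (1,3) (2,1) (2,2) (2,3) (3,1) (3,2) (3,3)] -> total=14
Click 2 (3,5) count=2: revealed 1 new [(3,5)] -> total=15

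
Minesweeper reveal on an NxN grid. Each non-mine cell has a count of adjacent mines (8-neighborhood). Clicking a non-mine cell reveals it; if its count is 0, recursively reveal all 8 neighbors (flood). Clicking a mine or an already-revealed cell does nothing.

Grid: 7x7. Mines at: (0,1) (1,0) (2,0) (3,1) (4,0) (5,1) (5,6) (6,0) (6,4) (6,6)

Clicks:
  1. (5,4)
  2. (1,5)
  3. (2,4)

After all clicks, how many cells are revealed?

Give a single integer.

Answer: 29

Derivation:
Click 1 (5,4) count=1: revealed 1 new [(5,4)] -> total=1
Click 2 (1,5) count=0: revealed 28 new [(0,2) (0,3) (0,4) (0,5) (0,6) (1,2) (1,3) (1,4) (1,5) (1,6) (2,2) (2,3) (2,4) (2,5) (2,6) (3,2) (3,3) (3,4) (3,5) (3,6) (4,2) (4,3) (4,4) (4,5) (4,6) (5,2) (5,3) (5,5)] -> total=29
Click 3 (2,4) count=0: revealed 0 new [(none)] -> total=29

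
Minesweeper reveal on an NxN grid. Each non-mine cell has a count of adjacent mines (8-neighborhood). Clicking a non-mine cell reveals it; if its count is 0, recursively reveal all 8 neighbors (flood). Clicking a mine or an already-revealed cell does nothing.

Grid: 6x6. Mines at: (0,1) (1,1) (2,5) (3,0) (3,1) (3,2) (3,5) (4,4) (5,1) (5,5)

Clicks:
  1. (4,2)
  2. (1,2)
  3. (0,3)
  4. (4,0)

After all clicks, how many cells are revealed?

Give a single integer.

Click 1 (4,2) count=3: revealed 1 new [(4,2)] -> total=1
Click 2 (1,2) count=2: revealed 1 new [(1,2)] -> total=2
Click 3 (0,3) count=0: revealed 10 new [(0,2) (0,3) (0,4) (0,5) (1,3) (1,4) (1,5) (2,2) (2,3) (2,4)] -> total=12
Click 4 (4,0) count=3: revealed 1 new [(4,0)] -> total=13

Answer: 13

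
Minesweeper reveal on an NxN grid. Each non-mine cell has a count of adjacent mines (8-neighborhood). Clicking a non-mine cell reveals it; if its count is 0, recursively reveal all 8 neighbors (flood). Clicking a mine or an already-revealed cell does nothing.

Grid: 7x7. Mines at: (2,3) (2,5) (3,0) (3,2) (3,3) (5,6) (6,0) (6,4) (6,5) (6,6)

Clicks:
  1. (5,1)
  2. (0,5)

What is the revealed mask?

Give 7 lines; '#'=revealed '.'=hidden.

Answer: #######
#######
###....
.......
.......
.#.....
.......

Derivation:
Click 1 (5,1) count=1: revealed 1 new [(5,1)] -> total=1
Click 2 (0,5) count=0: revealed 17 new [(0,0) (0,1) (0,2) (0,3) (0,4) (0,5) (0,6) (1,0) (1,1) (1,2) (1,3) (1,4) (1,5) (1,6) (2,0) (2,1) (2,2)] -> total=18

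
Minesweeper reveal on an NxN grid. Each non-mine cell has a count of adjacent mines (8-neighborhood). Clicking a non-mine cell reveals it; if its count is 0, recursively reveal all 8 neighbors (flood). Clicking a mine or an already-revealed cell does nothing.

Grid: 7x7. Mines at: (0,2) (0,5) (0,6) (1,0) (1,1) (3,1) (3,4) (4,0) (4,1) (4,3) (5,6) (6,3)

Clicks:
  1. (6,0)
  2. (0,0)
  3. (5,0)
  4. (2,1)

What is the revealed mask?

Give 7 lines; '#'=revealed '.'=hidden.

Click 1 (6,0) count=0: revealed 6 new [(5,0) (5,1) (5,2) (6,0) (6,1) (6,2)] -> total=6
Click 2 (0,0) count=2: revealed 1 new [(0,0)] -> total=7
Click 3 (5,0) count=2: revealed 0 new [(none)] -> total=7
Click 4 (2,1) count=3: revealed 1 new [(2,1)] -> total=8

Answer: #......
.......
.#.....
.......
.......
###....
###....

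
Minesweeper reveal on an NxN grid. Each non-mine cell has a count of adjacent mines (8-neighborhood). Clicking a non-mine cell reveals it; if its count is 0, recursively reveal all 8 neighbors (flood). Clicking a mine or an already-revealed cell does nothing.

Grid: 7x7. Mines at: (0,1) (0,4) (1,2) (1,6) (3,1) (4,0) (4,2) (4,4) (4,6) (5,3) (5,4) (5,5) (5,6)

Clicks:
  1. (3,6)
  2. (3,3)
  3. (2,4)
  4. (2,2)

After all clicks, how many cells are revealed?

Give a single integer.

Click 1 (3,6) count=1: revealed 1 new [(3,6)] -> total=1
Click 2 (3,3) count=2: revealed 1 new [(3,3)] -> total=2
Click 3 (2,4) count=0: revealed 8 new [(1,3) (1,4) (1,5) (2,3) (2,4) (2,5) (3,4) (3,5)] -> total=10
Click 4 (2,2) count=2: revealed 1 new [(2,2)] -> total=11

Answer: 11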